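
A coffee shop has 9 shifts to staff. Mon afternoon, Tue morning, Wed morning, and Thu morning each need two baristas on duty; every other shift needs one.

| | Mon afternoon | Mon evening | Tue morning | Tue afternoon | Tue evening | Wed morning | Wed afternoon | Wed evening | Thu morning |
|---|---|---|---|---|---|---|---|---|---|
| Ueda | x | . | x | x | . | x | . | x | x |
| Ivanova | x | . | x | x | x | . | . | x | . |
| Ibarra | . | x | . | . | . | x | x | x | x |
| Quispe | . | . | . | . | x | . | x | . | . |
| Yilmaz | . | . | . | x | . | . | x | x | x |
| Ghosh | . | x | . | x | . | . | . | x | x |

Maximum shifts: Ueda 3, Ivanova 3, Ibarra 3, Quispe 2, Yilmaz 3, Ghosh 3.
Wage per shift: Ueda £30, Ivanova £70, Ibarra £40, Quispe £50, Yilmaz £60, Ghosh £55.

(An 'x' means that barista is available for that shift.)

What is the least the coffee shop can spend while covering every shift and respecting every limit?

£615

Mon afternoon can only be covered by Ueda and Ivanova, so that assignment is forced.
Tue morning can only be covered by Ueda and Ivanova, so that assignment is forced.
Wed morning can only be covered by Ueda and Ibarra, so that assignment is forced.
Picking the cheapest available barista for each shift independently would cost £530, but that ignores the shift limits.
An optimal schedule: Mon afternoon→Ueda+Ivanova, Mon evening→Ibarra, Tue morning→Ueda+Ivanova, Tue afternoon→Ghosh, Tue evening→Quispe, Wed morning→Ueda+Ibarra, Wed afternoon→Quispe, Wed evening→Ghosh, Thu morning→Ibarra+Ghosh.
Total: 30 + 70 + 40 + 30 + 70 + 55 + 50 + 30 + 40 + 50 + 55 + 40 + 55 = £615.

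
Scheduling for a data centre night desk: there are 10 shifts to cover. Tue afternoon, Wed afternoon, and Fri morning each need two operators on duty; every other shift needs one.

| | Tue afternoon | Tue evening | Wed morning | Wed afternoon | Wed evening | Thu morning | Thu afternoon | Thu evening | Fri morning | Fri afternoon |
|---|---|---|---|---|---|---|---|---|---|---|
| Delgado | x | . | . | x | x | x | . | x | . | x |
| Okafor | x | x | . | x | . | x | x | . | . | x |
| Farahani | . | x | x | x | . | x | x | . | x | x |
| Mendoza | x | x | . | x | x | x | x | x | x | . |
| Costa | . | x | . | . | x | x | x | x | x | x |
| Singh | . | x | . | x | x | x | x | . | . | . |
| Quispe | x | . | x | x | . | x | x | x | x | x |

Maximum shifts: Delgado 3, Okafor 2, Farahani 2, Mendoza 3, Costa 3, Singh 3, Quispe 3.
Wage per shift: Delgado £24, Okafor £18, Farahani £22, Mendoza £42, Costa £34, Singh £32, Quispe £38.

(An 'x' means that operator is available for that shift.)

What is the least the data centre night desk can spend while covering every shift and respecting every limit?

Picking the cheapest available operator for each shift independently would cost £280, but that ignores the shift limits.
An optimal schedule: Tue afternoon→Okafor+Delgado, Tue evening→Singh, Wed morning→Farahani, Wed afternoon→Okafor+Singh, Wed evening→Delgado, Thu morning→Costa, Thu afternoon→Singh, Thu evening→Delgado, Fri morning→Farahani+Costa, Fri afternoon→Costa.
Total: 18 + 24 + 32 + 22 + 18 + 32 + 24 + 34 + 32 + 24 + 22 + 34 + 34 = £350.

£350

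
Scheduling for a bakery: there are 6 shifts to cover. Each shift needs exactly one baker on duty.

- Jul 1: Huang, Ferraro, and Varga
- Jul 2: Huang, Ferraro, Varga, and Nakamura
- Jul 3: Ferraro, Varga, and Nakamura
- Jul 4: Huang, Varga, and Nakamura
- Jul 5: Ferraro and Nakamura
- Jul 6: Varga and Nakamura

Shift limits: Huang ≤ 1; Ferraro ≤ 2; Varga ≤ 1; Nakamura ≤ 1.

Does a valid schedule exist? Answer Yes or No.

No

Total capacity is 1+2+1+1 = 5 but 6 worker-slots are needed — infeasible.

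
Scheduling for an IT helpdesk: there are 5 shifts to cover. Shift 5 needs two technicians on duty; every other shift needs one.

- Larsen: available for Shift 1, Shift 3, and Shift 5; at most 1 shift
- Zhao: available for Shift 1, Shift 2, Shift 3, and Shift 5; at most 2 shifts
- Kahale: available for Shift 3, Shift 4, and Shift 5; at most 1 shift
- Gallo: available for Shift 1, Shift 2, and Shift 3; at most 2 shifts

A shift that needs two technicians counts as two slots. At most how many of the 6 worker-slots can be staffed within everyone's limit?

Total capacity across all technicians is 1+2+1+2 = 6, and 6 slots are needed, so at most 6 can be filled.
An assignment achieving 6: Shift 1→Gallo, Shift 2→Zhao, Shift 3→Gallo, Shift 4→Kahale, Shift 5→Larsen+Zhao.
Loads: Larsen 1/1, Zhao 2/2, Kahale 1/1, Gallo 2/2.

6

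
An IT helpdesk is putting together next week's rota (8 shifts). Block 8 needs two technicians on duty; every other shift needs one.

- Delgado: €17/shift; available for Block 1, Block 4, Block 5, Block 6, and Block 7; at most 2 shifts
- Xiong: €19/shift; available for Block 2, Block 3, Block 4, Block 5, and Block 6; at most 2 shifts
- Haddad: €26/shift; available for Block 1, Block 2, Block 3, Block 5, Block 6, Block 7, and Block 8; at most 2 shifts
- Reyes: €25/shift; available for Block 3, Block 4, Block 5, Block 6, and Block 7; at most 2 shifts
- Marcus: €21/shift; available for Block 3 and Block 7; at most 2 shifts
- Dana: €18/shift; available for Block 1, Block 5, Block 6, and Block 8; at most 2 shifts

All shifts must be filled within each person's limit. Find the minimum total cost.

€176

Block 8 can only be covered by Haddad and Dana, so that assignment is forced.
Picking the cheapest available technician for each shift independently would cost €167, but that ignores the shift limits.
An optimal schedule: Block 1→Delgado, Block 2→Xiong, Block 3→Marcus, Block 4→Delgado, Block 5→Dana, Block 6→Xiong, Block 7→Marcus, Block 8→Dana+Haddad.
Total: 17 + 19 + 21 + 17 + 18 + 19 + 21 + 18 + 26 = €176.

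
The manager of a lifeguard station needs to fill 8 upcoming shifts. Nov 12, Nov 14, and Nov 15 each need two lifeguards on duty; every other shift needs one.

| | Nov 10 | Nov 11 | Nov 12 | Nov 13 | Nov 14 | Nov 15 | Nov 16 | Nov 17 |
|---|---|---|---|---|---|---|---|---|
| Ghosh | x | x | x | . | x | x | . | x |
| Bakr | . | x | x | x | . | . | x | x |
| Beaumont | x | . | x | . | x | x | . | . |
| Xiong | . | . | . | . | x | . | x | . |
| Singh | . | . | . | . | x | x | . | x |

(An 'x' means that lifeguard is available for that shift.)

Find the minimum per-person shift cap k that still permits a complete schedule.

3

With 5 lifeguards and 11 worker-slots to fill, someone must work at least ⌈11/5⌉ = 3 shifts, so k ≥ 3.
k = 3 works: Nov 10→Ghosh, Nov 11→Ghosh, Nov 12→Ghosh+Bakr, Nov 13→Bakr, Nov 14→Beaumont+Xiong, Nov 15→Beaumont+Singh, Nov 16→Bakr, Nov 17→Singh.
Loads: Ghosh 3, Bakr 3, Beaumont 2, Xiong 1, Singh 2 — all ≤ 3.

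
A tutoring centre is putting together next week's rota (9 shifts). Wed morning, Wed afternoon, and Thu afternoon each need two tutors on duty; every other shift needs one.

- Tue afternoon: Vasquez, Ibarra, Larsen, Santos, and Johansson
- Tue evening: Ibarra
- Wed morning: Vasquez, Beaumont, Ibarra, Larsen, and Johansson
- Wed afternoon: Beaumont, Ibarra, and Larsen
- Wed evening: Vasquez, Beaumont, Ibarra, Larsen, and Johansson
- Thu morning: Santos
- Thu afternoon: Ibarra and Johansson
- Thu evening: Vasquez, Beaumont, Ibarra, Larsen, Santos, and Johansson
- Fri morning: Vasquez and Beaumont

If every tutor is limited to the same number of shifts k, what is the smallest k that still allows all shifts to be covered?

2

With 6 tutors and 12 worker-slots to fill, someone must work at least ⌈12/6⌉ = 2 shifts, so k ≥ 2.
k = 2 works: Tue afternoon→Vasquez, Tue evening→Ibarra, Wed morning→Larsen+Johansson, Wed afternoon→Beaumont+Larsen, Wed evening→Beaumont, Thu morning→Santos, Thu afternoon→Ibarra+Johansson, Thu evening→Santos, Fri morning→Vasquez.
Loads: Vasquez 2, Beaumont 2, Ibarra 2, Larsen 2, Santos 2, Johansson 2 — all ≤ 2.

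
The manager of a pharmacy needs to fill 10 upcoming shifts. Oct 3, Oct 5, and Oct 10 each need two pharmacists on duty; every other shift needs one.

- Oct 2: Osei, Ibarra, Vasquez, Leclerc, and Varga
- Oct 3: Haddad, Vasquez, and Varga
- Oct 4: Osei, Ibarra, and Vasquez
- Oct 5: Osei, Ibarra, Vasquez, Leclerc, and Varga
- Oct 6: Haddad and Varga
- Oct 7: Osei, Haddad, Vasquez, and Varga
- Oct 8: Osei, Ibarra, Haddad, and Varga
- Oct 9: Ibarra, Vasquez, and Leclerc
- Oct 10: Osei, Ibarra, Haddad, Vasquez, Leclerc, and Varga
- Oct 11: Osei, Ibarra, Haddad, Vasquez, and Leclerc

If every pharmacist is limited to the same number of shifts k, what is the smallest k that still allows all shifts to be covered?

With 6 pharmacists and 13 worker-slots to fill, someone must work at least ⌈13/6⌉ = 3 shifts, so k ≥ 3.
k = 3 works: Oct 2→Ibarra, Oct 3→Haddad+Vasquez, Oct 4→Osei, Oct 5→Vasquez+Leclerc, Oct 6→Haddad, Oct 7→Osei, Oct 8→Osei, Oct 9→Ibarra, Oct 10→Haddad+Vasquez, Oct 11→Ibarra.
Loads: Osei 3, Ibarra 3, Haddad 3, Vasquez 3, Leclerc 1, Varga 0 — all ≤ 3.

3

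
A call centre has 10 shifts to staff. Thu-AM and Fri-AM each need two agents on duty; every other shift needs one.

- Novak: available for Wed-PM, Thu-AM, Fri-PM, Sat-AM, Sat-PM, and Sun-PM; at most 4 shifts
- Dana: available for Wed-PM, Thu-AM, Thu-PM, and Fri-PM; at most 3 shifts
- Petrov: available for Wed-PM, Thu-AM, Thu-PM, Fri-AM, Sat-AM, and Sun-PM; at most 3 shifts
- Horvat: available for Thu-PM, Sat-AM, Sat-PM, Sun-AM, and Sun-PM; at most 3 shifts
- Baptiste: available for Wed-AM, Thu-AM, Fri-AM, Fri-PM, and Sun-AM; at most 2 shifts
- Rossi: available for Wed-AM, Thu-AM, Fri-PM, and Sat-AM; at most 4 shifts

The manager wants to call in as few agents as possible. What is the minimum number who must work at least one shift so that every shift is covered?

4

12 slots to fill and no one can take more than 4, so at least ⌈12/4⌉ = 3 agents are needed.
Any 3 agents together have capacity at most 4+4+3 = 11 < 12 slots, so 3 can never suffice.
Novak, Petrov, Horvat, and Baptiste alone can cover everything: Wed-AM→Baptiste, Wed-PM→Novak, Thu-AM→Novak+Petrov, Thu-PM→Petrov, Fri-AM→Petrov+Baptiste, Fri-PM→Novak, Sat-AM→Horvat, Sat-PM→Novak, Sun-AM→Horvat, Sun-PM→Horvat.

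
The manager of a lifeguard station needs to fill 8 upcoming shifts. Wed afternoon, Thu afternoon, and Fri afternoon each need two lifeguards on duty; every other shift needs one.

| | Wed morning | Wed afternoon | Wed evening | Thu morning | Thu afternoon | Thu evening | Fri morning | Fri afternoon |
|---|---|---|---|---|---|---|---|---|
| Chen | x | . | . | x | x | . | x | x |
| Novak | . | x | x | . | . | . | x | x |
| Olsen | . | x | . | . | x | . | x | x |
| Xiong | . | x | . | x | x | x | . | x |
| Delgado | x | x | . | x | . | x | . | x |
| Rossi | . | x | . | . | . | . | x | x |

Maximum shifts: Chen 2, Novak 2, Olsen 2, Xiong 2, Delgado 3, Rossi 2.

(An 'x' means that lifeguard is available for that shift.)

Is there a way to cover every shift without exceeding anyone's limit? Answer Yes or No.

Wed evening can only be covered by Novak, so that assignment is forced.
One valid schedule: Wed morning→Chen, Wed afternoon→Olsen+Delgado, Wed evening→Novak, Thu morning→Chen, Thu afternoon→Olsen+Xiong, Thu evening→Xiong, Fri morning→Novak, Fri afternoon→Delgado+Rossi.
Loads: Chen 2/2, Novak 2/2, Olsen 2/2, Xiong 2/2, Delgado 2/3, Rossi 1/2 — all within limits.

Yes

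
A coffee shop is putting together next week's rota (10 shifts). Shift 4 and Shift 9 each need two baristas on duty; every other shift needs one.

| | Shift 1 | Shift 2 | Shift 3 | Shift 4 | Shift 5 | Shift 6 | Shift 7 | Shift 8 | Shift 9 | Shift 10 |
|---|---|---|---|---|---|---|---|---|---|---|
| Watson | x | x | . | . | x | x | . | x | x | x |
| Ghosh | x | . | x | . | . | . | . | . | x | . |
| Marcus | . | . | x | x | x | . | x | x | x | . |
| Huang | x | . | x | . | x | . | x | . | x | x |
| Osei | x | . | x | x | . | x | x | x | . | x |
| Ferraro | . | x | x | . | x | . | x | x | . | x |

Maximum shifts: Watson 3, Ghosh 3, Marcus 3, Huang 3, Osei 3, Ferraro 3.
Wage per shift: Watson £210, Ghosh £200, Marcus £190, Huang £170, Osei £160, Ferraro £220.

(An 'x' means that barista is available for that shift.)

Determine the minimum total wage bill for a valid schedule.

£2170

Shift 4 can only be covered by Marcus and Osei, so that assignment is forced.
Picking the cheapest available barista for each shift independently would cost £2050, but that ignores the shift limits.
An optimal schedule: Shift 1→Osei, Shift 2→Watson, Shift 3→Ghosh, Shift 4→Osei+Marcus, Shift 5→Huang, Shift 6→Osei, Shift 7→Huang, Shift 8→Marcus, Shift 9→Marcus+Ghosh, Shift 10→Huang.
Total: 160 + 210 + 200 + 160 + 190 + 170 + 160 + 170 + 190 + 190 + 200 + 170 = £2170.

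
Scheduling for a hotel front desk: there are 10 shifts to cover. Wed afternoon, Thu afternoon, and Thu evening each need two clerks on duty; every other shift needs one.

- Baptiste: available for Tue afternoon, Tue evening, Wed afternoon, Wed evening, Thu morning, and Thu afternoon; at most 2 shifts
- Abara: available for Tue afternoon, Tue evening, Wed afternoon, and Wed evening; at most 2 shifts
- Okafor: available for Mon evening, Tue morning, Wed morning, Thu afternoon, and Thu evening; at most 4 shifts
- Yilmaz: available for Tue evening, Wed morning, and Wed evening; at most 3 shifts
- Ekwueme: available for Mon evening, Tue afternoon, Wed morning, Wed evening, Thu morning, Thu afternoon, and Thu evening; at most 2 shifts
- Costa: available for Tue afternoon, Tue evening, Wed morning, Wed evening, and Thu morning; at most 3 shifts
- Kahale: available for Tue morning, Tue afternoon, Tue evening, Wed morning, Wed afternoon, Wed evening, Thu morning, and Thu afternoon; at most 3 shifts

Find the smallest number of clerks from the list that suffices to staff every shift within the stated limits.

5

13 slots to fill and no one can take more than 4, so at least ⌈13/4⌉ = 4 clerks are needed.
No set of 4 clerks can cover every shift (each such set leaves at least one shift with no one available or exceeds a cap).
Baptiste, Abara, Okafor, Yilmaz, and Ekwueme alone can cover everything: Mon evening→Okafor, Tue morning→Okafor, Tue afternoon→Abara, Tue evening→Yilmaz, Wed morning→Yilmaz, Wed afternoon→Baptiste+Abara, Wed evening→Yilmaz, Thu morning→Baptiste, Thu afternoon→Okafor+Ekwueme, Thu evening→Okafor+Ekwueme.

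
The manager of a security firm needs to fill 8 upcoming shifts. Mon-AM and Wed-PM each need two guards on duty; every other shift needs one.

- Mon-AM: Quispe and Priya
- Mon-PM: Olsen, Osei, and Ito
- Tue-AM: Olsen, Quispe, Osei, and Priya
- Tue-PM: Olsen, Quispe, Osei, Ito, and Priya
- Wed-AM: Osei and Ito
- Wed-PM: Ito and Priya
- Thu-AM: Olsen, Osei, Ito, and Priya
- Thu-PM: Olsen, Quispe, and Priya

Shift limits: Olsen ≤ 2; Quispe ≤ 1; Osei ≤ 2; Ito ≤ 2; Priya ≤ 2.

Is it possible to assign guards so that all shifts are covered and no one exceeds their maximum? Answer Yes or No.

No

Total capacity is 2+1+2+2+2 = 9 but 10 worker-slots are needed — infeasible.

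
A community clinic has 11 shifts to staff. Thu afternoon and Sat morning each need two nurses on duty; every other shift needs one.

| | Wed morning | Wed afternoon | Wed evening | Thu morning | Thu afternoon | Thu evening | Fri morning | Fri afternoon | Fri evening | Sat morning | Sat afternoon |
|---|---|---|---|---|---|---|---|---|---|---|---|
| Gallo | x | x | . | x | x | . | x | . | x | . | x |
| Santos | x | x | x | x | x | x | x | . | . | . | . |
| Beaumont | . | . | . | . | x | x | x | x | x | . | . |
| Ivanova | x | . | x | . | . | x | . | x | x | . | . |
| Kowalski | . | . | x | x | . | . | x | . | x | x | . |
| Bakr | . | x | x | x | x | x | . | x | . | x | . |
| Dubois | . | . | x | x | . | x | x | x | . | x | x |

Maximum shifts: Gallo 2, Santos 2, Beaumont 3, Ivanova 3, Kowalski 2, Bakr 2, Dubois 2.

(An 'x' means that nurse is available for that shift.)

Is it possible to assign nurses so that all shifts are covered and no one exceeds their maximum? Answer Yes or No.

One valid schedule: Wed morning→Gallo, Wed afternoon→Santos, Wed evening→Santos, Thu morning→Kowalski, Thu afternoon→Beaumont+Bakr, Thu evening→Ivanova, Fri morning→Dubois, Fri afternoon→Beaumont, Fri evening→Beaumont, Sat morning→Kowalski+Bakr, Sat afternoon→Gallo.
Loads: Gallo 2/2, Santos 2/2, Beaumont 3/3, Ivanova 1/3, Kowalski 2/2, Bakr 2/2, Dubois 1/2 — all within limits.

Yes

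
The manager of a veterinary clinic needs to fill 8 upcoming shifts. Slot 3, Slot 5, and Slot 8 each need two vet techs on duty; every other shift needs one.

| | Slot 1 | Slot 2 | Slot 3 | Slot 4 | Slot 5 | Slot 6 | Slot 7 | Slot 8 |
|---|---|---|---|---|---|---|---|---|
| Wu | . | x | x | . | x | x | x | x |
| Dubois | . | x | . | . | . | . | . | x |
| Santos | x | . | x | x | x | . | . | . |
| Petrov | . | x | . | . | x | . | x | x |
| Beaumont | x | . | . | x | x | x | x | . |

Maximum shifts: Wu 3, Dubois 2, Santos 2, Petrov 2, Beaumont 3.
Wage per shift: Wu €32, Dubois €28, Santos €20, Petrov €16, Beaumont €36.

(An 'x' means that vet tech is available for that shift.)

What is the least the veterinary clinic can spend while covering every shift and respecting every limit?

€296

Slot 3 can only be covered by Wu and Santos, so that assignment is forced.
Picking the cheapest available vet tech for each shift independently would cost €236, but that ignores the shift limits.
An optimal schedule: Slot 1→Santos, Slot 2→Dubois, Slot 3→Santos+Wu, Slot 4→Beaumont, Slot 5→Wu+Beaumont, Slot 6→Wu, Slot 7→Petrov, Slot 8→Petrov+Dubois.
Total: 20 + 28 + 20 + 32 + 36 + 32 + 36 + 32 + 16 + 16 + 28 = €296.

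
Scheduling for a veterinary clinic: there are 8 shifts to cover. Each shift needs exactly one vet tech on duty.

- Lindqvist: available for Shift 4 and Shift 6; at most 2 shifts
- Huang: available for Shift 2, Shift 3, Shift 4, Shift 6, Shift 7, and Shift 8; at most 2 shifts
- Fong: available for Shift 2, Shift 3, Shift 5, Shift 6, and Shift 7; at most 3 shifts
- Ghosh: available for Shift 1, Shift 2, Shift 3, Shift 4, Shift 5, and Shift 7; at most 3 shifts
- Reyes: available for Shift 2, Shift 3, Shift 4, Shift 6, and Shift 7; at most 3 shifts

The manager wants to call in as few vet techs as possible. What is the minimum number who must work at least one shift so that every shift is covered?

8 slots to fill and no one can take more than 3, so at least ⌈8/3⌉ = 3 vet techs are needed.
Huang, Fong, and Ghosh alone can cover everything: Shift 1→Ghosh, Shift 2→Fong, Shift 3→Ghosh, Shift 4→Huang, Shift 5→Fong, Shift 6→Fong, Shift 7→Ghosh, Shift 8→Huang.

3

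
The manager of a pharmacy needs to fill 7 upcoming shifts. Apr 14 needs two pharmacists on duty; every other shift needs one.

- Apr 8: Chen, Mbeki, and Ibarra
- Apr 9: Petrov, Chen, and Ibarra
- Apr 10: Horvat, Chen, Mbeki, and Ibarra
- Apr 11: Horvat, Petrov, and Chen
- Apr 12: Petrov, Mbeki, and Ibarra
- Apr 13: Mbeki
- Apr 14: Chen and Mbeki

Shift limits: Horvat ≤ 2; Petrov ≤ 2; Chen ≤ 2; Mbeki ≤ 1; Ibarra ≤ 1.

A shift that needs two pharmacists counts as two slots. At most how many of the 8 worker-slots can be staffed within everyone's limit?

7

Total capacity across all pharmacists is 2+2+2+1+1 = 8, and 8 slots are needed, so at most 8 can be filled.
Shifts {Apr 13, Apr 14} need 3 slots but only Chen and Mbeki are available for them, supplying at most 2 — so at least 1 slot must go unfilled.
An assignment achieving 7: Apr 8→Chen, Apr 9→Petrov, Apr 10→Horvat, Apr 11→Horvat, Apr 12→Petrov, Apr 13→Mbeki, Apr 14→Chen.
Loads: Horvat 2/2, Petrov 2/2, Chen 2/2, Mbeki 1/1, Ibarra 0/1.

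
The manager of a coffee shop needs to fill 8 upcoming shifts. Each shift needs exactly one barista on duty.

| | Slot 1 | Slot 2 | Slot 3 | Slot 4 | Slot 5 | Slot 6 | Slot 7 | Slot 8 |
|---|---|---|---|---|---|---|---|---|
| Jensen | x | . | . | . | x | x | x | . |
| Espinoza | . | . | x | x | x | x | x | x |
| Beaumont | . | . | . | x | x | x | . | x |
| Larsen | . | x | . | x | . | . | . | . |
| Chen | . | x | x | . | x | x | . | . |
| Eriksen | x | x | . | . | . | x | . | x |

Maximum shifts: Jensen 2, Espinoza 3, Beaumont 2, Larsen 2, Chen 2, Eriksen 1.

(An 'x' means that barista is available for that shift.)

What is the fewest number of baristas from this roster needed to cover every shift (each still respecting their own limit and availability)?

4

8 slots to fill and no one can take more than 3, so at least ⌈8/3⌉ = 3 baristas are needed.
Any 3 baristas together have capacity at most 3+2+2 = 7 < 8 slots, so 3 can never suffice.
Jensen, Espinoza, Beaumont, and Larsen alone can cover everything: Slot 1→Jensen, Slot 2→Larsen, Slot 3→Espinoza, Slot 4→Espinoza, Slot 5→Beaumont, Slot 6→Beaumont, Slot 7→Jensen, Slot 8→Espinoza.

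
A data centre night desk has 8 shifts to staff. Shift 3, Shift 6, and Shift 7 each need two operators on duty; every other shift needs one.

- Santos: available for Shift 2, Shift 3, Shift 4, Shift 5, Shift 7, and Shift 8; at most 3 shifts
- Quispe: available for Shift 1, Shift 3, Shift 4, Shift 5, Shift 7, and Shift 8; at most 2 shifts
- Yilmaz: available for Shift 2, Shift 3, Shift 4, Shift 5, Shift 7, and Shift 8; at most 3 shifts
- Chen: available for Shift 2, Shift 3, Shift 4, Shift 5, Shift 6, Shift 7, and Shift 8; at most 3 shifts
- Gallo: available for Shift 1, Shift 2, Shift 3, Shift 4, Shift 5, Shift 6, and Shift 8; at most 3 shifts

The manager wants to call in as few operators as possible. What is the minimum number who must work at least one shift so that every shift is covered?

4

11 slots to fill and no one can take more than 3, so at least ⌈11/3⌉ = 4 operators are needed.
Santos, Quispe, Chen, and Gallo alone can cover everything: Shift 1→Quispe, Shift 2→Santos, Shift 3→Chen+Gallo, Shift 4→Santos, Shift 5→Chen, Shift 6→Chen+Gallo, Shift 7→Santos+Quispe, Shift 8→Gallo.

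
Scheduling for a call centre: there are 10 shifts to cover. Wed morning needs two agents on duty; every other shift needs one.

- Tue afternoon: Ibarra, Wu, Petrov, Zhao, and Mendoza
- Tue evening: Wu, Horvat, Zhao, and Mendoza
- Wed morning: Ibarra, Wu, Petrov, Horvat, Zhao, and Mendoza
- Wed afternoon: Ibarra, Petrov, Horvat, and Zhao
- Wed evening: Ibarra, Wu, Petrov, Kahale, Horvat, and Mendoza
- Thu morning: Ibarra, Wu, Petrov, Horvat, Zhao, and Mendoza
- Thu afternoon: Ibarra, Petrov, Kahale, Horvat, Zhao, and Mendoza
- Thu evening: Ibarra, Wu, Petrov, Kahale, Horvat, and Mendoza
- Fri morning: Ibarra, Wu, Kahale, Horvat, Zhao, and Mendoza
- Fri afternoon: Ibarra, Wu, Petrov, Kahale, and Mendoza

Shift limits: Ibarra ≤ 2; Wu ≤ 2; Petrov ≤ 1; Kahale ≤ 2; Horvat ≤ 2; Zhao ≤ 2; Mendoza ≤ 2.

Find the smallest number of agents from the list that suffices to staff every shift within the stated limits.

6

11 slots to fill and no one can take more than 2, so at least ⌈11/2⌉ = 6 agents are needed.
Ibarra, Wu, Petrov, Kahale, Horvat, and Zhao alone can cover everything: Tue afternoon→Ibarra, Tue evening→Wu, Wed morning→Horvat+Zhao, Wed afternoon→Ibarra, Wed evening→Petrov, Thu morning→Horvat, Thu afternoon→Kahale, Thu evening→Kahale, Fri morning→Zhao, Fri afternoon→Wu.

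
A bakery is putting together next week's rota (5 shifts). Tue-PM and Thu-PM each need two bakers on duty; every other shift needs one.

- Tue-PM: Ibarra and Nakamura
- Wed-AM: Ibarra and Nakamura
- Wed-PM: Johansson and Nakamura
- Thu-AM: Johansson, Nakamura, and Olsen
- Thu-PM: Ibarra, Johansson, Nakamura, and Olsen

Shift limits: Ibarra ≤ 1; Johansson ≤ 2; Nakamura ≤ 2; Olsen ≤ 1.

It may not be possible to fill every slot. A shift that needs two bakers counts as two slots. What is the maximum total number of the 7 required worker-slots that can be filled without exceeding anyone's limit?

Total capacity across all bakers is 1+2+2+1 = 6, and 7 slots are needed, so at most 6 can be filled.
An assignment achieving 6: Tue-PM→Ibarra+Nakamura, Wed-AM→Nakamura, Wed-PM→Johansson, Thu-AM→Johansson, Thu-PM→Olsen.
Loads: Ibarra 1/1, Johansson 2/2, Nakamura 2/2, Olsen 1/1.

6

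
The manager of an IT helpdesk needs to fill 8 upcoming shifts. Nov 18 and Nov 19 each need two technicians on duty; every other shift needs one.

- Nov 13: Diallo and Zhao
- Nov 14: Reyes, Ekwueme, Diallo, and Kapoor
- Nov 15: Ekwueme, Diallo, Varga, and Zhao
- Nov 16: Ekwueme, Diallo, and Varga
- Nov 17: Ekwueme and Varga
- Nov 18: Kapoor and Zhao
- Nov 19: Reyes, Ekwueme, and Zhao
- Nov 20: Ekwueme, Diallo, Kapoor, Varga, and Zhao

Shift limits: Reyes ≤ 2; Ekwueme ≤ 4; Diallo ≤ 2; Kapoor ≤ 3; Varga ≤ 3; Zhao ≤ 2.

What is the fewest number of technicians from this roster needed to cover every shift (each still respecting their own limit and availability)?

4

10 slots to fill and no one can take more than 4, so at least ⌈10/4⌉ = 3 technicians are needed.
Shifts {Nov 13, Nov 18, Nov 19} need 5 slots, but among the technicians available for them (Reyes, Ekwueme, Diallo, Kapoor, and Zhao) any 3 together supply at most 4. So 3 technicians are not enough.
Reyes, Ekwueme, Kapoor, and Zhao alone can cover everything: Nov 13→Zhao, Nov 14→Reyes, Nov 15→Ekwueme, Nov 16→Ekwueme, Nov 17→Ekwueme, Nov 18→Kapoor+Zhao, Nov 19→Reyes+Ekwueme, Nov 20→Kapoor.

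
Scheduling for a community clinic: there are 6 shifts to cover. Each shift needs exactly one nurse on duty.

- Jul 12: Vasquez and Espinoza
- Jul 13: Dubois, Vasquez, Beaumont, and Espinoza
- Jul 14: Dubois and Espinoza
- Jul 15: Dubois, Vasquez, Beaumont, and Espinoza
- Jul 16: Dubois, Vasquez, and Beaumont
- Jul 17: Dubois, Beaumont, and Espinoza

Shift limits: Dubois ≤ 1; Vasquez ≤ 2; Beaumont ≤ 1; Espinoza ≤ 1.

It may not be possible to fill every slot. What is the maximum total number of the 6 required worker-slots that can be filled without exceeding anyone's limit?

5

Total capacity across all nurses is 1+2+1+1 = 5, and 6 slots are needed, so at most 5 can be filled.
An assignment achieving 5: Jul 12→Vasquez, Jul 13→Espinoza, Jul 14→Dubois, Jul 16→Vasquez, Jul 17→Beaumont.
Loads: Dubois 1/1, Vasquez 2/2, Beaumont 1/1, Espinoza 1/1.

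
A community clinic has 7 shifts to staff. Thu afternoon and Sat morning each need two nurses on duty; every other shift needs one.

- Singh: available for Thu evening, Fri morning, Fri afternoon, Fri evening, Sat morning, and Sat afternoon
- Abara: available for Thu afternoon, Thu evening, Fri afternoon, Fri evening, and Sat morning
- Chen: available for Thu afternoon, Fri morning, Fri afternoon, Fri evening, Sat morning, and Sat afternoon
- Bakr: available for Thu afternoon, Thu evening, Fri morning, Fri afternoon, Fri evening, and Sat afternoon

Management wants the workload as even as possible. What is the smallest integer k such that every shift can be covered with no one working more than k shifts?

3

With 4 nurses and 9 worker-slots to fill, someone must work at least ⌈9/4⌉ = 3 shifts, so k ≥ 3.
k = 3 works: Thu afternoon→Abara+Chen, Thu evening→Singh, Fri morning→Singh, Fri afternoon→Abara, Fri evening→Chen, Sat morning→Singh+Abara, Sat afternoon→Chen.
Loads: Singh 3, Abara 3, Chen 3, Bakr 0 — all ≤ 3.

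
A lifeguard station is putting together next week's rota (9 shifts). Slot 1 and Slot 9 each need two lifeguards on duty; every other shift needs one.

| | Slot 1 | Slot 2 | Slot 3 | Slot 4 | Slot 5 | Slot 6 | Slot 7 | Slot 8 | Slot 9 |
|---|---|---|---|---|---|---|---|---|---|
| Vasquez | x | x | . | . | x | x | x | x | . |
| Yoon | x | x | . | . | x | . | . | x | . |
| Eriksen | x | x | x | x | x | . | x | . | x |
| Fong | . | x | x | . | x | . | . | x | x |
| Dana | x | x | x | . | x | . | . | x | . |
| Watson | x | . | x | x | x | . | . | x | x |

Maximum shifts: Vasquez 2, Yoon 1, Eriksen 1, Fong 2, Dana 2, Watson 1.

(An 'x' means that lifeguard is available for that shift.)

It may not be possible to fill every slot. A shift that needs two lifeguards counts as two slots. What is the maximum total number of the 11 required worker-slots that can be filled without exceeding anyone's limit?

9

Total capacity across all lifeguards is 2+1+1+2+2+1 = 9, and 11 slots are needed, so at most 9 can be filled.
An assignment achieving 9: Slot 1→Yoon+Dana, Slot 2→Dana, Slot 3→Fong, Slot 4→Eriksen, Slot 6→Vasquez, Slot 7→Vasquez, Slot 9→Fong+Watson.
Loads: Vasquez 2/2, Yoon 1/1, Eriksen 1/1, Fong 2/2, Dana 2/2, Watson 1/1.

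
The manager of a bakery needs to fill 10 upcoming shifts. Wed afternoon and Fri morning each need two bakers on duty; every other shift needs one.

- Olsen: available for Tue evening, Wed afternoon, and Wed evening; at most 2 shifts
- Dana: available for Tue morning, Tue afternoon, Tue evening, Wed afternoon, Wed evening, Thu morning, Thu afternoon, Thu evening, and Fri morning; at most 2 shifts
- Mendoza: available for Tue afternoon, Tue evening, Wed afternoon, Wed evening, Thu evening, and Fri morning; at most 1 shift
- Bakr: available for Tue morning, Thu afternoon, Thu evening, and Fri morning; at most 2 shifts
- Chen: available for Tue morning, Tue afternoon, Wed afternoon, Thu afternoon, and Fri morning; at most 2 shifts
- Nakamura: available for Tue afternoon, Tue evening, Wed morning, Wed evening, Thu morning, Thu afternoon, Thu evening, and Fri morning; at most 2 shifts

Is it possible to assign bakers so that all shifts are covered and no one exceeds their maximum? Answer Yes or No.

No

Total capacity is 2+2+1+2+2+2 = 11 but 12 worker-slots are needed — infeasible.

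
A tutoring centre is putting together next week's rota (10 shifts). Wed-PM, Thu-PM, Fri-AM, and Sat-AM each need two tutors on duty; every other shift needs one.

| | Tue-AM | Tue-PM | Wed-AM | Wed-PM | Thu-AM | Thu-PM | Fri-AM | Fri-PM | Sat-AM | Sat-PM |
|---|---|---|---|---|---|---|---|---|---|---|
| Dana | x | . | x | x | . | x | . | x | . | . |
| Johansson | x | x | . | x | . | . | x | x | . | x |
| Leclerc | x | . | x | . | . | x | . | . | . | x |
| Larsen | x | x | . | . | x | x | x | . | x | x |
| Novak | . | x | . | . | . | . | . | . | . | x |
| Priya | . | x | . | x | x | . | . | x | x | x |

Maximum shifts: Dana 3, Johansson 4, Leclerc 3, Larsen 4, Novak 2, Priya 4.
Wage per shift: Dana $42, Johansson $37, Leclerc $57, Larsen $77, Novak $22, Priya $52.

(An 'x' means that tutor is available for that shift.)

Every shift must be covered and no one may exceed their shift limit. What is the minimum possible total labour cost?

Fri-AM can only be covered by Johansson and Larsen, so that assignment is forced.
Sat-AM can only be covered by Larsen and Priya, so that assignment is forced.
Picking the cheapest available tutor for each shift independently would cost $633, and that bound is achievable.
An optimal schedule: Tue-AM→Johansson, Tue-PM→Novak, Wed-AM→Dana, Wed-PM→Johansson+Dana, Thu-AM→Priya, Thu-PM→Dana+Leclerc, Fri-AM→Johansson+Larsen, Fri-PM→Johansson, Sat-AM→Priya+Larsen, Sat-PM→Novak.
Total: 37 + 22 + 42 + 37 + 42 + 52 + 42 + 57 + 37 + 77 + 37 + 52 + 77 + 22 = $633.

$633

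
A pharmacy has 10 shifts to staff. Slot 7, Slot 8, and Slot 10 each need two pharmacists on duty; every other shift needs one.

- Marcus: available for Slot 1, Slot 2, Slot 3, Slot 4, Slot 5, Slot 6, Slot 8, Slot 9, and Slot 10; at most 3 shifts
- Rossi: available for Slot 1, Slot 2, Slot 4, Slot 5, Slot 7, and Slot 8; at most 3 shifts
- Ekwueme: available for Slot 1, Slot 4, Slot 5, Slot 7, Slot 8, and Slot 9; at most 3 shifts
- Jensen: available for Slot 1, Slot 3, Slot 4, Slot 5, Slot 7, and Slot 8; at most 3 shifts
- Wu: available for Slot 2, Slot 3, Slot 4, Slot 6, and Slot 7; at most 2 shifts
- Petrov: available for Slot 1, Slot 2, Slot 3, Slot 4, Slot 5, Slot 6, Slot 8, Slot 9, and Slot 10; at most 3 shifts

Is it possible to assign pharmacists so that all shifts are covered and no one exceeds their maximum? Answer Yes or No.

Slot 10 can only be covered by Marcus and Petrov, so that assignment is forced.
One valid schedule: Slot 1→Rossi, Slot 2→Rossi, Slot 3→Jensen, Slot 4→Ekwueme, Slot 5→Rossi, Slot 6→Marcus, Slot 7→Ekwueme+Jensen, Slot 8→Ekwueme+Jensen, Slot 9→Marcus, Slot 10→Marcus+Petrov.
Loads: Marcus 3/3, Rossi 3/3, Ekwueme 3/3, Jensen 3/3, Wu 0/2, Petrov 1/3 — all within limits.

Yes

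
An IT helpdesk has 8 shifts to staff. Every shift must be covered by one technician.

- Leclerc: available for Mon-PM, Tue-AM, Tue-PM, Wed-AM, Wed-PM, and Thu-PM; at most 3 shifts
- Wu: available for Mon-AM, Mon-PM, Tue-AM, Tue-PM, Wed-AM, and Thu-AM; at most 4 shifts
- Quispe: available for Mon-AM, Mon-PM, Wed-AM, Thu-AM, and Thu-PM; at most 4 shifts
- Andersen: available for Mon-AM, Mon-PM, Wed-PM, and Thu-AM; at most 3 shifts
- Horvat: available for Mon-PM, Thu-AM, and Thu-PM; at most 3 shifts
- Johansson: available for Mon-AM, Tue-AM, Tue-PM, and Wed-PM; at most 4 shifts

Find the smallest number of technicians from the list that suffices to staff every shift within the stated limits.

2

8 slots to fill and no one can take more than 4, so at least ⌈8/4⌉ = 2 technicians are needed.
Quispe and Johansson alone can cover everything: Mon-AM→Johansson, Mon-PM→Quispe, Tue-AM→Johansson, Tue-PM→Johansson, Wed-AM→Quispe, Wed-PM→Johansson, Thu-AM→Quispe, Thu-PM→Quispe.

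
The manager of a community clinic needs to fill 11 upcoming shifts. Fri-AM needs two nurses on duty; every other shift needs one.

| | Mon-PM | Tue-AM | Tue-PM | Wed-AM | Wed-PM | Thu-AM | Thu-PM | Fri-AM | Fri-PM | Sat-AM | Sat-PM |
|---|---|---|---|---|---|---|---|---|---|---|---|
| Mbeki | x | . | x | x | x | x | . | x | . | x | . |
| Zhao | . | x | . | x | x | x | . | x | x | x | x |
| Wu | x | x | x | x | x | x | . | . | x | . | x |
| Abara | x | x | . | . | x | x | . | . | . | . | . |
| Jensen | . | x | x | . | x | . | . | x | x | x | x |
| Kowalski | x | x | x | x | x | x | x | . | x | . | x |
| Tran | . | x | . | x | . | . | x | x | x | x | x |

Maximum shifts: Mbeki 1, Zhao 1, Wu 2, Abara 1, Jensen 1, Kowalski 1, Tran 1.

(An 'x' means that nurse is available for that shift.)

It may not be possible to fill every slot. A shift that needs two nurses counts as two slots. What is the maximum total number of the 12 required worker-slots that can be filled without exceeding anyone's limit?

8

Total capacity across all nurses is 1+1+2+1+1+1+1 = 8, and 12 slots are needed, so at most 8 can be filled.
An assignment achieving 8: Mon-PM→Mbeki, Tue-PM→Wu, Wed-AM→Wu, Thu-AM→Abara, Thu-PM→Kowalski, Fri-AM→Zhao+Jensen, Sat-AM→Tran.
Loads: Mbeki 1/1, Zhao 1/1, Wu 2/2, Abara 1/1, Jensen 1/1, Kowalski 1/1, Tran 1/1.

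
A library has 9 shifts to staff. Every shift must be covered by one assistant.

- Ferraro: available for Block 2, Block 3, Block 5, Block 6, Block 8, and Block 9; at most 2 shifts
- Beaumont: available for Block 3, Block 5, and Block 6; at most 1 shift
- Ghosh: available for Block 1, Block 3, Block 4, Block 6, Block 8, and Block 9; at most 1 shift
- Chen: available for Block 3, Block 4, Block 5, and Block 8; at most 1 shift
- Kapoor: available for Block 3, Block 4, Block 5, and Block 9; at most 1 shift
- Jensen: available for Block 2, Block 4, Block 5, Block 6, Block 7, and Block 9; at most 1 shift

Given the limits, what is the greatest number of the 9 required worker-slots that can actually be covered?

Total capacity across all assistants is 2+1+1+1+1+1 = 7, and 9 slots are needed, so at most 7 can be filled.
An assignment achieving 7: Block 1→Ghosh, Block 2→Ferraro, Block 4→Chen, Block 6→Beaumont, Block 7→Jensen, Block 8→Ferraro, Block 9→Kapoor.
Loads: Ferraro 2/2, Beaumont 1/1, Ghosh 1/1, Chen 1/1, Kapoor 1/1, Jensen 1/1.

7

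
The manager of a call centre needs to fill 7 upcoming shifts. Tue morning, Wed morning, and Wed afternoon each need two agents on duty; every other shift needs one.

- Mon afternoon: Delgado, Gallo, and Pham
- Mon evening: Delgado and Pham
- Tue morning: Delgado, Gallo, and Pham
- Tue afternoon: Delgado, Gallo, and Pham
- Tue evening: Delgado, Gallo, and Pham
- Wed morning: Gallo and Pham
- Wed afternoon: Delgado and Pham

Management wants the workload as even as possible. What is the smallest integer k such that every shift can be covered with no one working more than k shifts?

With 3 agents and 10 worker-slots to fill, someone must work at least ⌈10/3⌉ = 4 shifts, so k ≥ 4.
k = 4 works: Mon afternoon→Delgado, Mon evening→Delgado, Tue morning→Delgado+Gallo, Tue afternoon→Gallo, Tue evening→Gallo, Wed morning→Gallo+Pham, Wed afternoon→Delgado+Pham.
Loads: Delgado 4, Gallo 4, Pham 2 — all ≤ 4.

4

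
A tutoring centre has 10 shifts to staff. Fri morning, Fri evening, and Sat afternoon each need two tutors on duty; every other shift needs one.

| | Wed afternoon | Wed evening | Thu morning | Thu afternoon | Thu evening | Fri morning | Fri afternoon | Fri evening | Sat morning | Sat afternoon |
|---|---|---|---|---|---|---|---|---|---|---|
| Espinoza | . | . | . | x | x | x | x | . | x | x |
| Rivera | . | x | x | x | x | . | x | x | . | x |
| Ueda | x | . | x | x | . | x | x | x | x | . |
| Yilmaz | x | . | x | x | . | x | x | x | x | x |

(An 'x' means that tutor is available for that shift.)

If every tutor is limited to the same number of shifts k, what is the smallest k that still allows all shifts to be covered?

4

With 4 tutors and 13 worker-slots to fill, someone must work at least ⌈13/4⌉ = 4 shifts, so k ≥ 4.
k = 4 works: Wed afternoon→Ueda, Wed evening→Rivera, Thu morning→Rivera, Thu afternoon→Ueda, Thu evening→Espinoza, Fri morning→Espinoza+Ueda, Fri afternoon→Yilmaz, Fri evening→Rivera+Ueda, Sat morning→Espinoza, Sat afternoon→Espinoza+Rivera.
Loads: Espinoza 4, Rivera 4, Ueda 4, Yilmaz 1 — all ≤ 4.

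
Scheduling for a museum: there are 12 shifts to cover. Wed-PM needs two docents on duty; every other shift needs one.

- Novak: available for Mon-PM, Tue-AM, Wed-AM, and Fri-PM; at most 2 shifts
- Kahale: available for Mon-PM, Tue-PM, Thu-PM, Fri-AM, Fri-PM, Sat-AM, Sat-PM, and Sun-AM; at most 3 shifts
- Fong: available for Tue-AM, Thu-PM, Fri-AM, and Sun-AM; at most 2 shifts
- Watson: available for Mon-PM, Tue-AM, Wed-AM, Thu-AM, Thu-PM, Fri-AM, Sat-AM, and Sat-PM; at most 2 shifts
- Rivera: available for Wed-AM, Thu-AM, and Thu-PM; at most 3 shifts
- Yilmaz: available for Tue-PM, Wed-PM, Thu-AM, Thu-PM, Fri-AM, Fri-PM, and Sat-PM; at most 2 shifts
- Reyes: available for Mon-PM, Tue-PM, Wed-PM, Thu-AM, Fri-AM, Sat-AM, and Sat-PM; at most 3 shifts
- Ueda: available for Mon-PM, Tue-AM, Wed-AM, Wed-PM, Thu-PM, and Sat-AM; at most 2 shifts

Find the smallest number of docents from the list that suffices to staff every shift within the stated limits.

5

13 slots to fill and no one can take more than 3, so at least ⌈13/3⌉ = 5 docents are needed.
Novak, Kahale, Rivera, Yilmaz, and Reyes alone can cover everything: Mon-PM→Novak, Tue-AM→Novak, Tue-PM→Kahale, Wed-AM→Rivera, Wed-PM→Yilmaz+Reyes, Thu-AM→Rivera, Thu-PM→Rivera, Fri-AM→Reyes, Fri-PM→Yilmaz, Sat-AM→Kahale, Sat-PM→Reyes, Sun-AM→Kahale.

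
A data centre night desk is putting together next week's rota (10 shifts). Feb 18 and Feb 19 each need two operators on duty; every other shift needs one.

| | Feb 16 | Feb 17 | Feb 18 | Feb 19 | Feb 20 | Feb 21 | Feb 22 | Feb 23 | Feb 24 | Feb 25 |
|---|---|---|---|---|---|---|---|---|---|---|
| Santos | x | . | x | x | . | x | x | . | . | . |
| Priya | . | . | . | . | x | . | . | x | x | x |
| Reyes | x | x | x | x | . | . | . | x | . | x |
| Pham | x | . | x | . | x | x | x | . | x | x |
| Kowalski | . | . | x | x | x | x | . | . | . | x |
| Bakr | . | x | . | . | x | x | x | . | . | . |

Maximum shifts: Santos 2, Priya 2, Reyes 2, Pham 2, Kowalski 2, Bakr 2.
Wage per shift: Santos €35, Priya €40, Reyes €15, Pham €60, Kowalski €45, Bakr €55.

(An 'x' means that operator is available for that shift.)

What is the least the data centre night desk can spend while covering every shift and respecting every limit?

€500

Picking the cheapest available operator for each shift independently would cost €310, but that ignores the shift limits.
An optimal schedule: Feb 16→Santos, Feb 17→Reyes, Feb 18→Pham+Kowalski, Feb 19→Santos+Reyes, Feb 20→Bakr, Feb 21→Bakr, Feb 22→Pham, Feb 23→Priya, Feb 24→Priya, Feb 25→Kowalski.
Total: 35 + 15 + 60 + 45 + 35 + 15 + 55 + 55 + 60 + 40 + 40 + 45 = €500.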